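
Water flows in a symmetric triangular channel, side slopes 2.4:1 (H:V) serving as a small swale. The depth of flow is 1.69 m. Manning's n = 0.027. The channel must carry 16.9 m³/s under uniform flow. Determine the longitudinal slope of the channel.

For a triangular section with side slope z = 2.4: A = zy² = 2.4×1.69² = 6.855 m²; P = 2y√(1+z²) = 2×1.69×2.6 = 8.788 m.
Hydraulic radius R = A/P = 6.855/8.788 = 0.78 m.
From Manning's equation, S = [nQ / (1 A R^(2/3))]² = [0.027 × 16.9 / (1 × 6.855 × 0.78^(2/3))]² = 0.00617.

S = 0.00617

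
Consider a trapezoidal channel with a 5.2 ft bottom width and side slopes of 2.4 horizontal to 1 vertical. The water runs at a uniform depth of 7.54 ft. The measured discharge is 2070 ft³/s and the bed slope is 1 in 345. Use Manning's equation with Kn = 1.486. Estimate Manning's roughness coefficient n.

n = 0.017

With bottom width b = 5.2 ft and side slope z = 2.4: A = (b + zy)y = (5.2 + 2.4×7.54)×7.54 = 175.7 ft²; P = b + 2y√(1+z²) = 5.2 + 2×7.54×2.6 = 44.41 ft.
Hydraulic radius R = A/P = 175.7/44.41 = 3.955 ft.
Rearranging Manning's equation: n = (1.486/Q) A R^(2/3) S^(1/2) = (1.486/2070) × 175.7 × 3.955^(2/3) × √0.002899 = 0.017.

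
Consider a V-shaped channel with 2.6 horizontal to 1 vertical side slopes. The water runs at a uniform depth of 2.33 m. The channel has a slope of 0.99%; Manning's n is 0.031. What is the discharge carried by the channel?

For a triangular section with side slope z = 2.6: A = zy² = 2.6×2.33² = 14.12 m²; P = 2y√(1+z²) = 2×2.33×2.786 = 12.98 m.
Hydraulic radius R = A/P = 14.12/12.98 = 1.087 m.
Manning's equation: Q = (1/n) A R^(2/3) S^(1/2) = (1/0.031) × 14.12 × 1.087^(2/3) × 0.0099^(1/2) = 47.9 m³/s.

Q = 47.9 m³/s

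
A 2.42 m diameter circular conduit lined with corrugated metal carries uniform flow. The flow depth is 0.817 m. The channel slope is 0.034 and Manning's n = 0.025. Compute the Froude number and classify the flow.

For a circular section of diameter D = 2.42 m at depth y = 0.817 m, the central angle is θ = 2 arccos(1 − 2y/D) = 2.48 rad. Then A = (D²/8)(θ − sin θ) = 1.366 m² and P = Dθ/2 = 3.001 m.
Hydraulic radius R = A/P = 1.366/3.001 = 0.4551 m.
V = (1/n) R^(2/3) √S = (1/0.025) × 0.4551^(2/3) × √0.034 = 4.364 m/s. Hydraulic depth D_h = A/T = 1.366/2.289 = 0.5967 m.
Froude number Fr = V/√(g·D_h) = 4.364/√(9.81×0.5967) = 1.8, which is greater than 1, so the flow is supercritical.

supercritical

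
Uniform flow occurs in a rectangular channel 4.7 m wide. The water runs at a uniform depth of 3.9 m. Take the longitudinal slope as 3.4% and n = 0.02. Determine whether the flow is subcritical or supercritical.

Flow area A = b·y = 4.7 × 3.9 = 18.33 m². Wetted perimeter P = b + 2y = 4.7 + 2×3.9 = 12.5 m.
Hydraulic radius R = A/P = 18.33/12.5 = 1.466 m.
V = (1/n) R^(2/3) √S = (1/0.02) × 1.466^(2/3) × √0.034 = 11.9 m/s. Hydraulic depth D_h = A/T = 18.33/4.7 = 3.9 m.
Froude number Fr = V/√(g·D_h) = 11.9/√(9.81×3.9) = 1.92, which is greater than 1, so the flow is supercritical.

supercritical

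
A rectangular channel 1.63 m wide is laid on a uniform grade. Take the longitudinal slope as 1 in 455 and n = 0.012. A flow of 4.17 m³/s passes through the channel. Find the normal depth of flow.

Manning's equation rearranged: A R^(2/3) = nQ / (1·√S) = 0.012 × 4.17 / (√0.002198) = 1.067.
Trying y = 0.963 m: A R^(2/3) = 0.91 — too small.
Trying y = 1.38 m: A R^(2/3) = 1.44 — too large.
Trying y = 1.09 m: A R^(2/3) = 1.068 — matches.

y_n = 1.09 m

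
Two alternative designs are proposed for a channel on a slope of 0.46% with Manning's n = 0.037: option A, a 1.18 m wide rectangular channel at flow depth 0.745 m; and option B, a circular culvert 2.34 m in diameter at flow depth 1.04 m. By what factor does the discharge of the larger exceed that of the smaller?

Channel A: Flow area A = b·y = 1.18 × 0.745 = 0.8791 m². Wetted perimeter P = b + 2y = 1.18 + 2×0.745 = 2.67 m. Hydraulic radius R = A/P = 0.8791/2.67 = 0.3293 m. Q_A = (1/0.037)·0.8791·0.3293^(2/3)·√0.0046 = 0.7684 m³/s.
Channel B: For a circular section of diameter D = 2.34 m at depth y = 1.04 m, the central angle is θ = 2 arccos(1 − 2y/D) = 2.919 rad. Then A = (D²/8)(θ − sin θ) = 1.847 m² and P = Dθ/2 = 3.415 m. Hydraulic radius R = A/P = 1.847/3.415 = 0.5407 m. Q_B = (1/0.037)·1.847·0.5407^(2/3)·√0.0046 = 2.247 m³/s.
The larger discharge is 2.247 m³/s and the smaller is 0.7684 m³/s; the ratio is 2.92.

2.92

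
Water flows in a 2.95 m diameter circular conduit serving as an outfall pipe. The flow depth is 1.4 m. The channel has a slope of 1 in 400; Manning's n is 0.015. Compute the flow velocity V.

For a circular section of diameter D = 2.95 m at depth y = 1.4 m, the central angle is θ = 2 arccos(1 − 2y/D) = 3.04 rad. Then A = (D²/8)(θ − sin θ) = 3.196 m² and P = Dθ/2 = 4.484 m.
Hydraulic radius R = A/P = 3.196/4.484 = 0.7129 m.
From Manning's equation, V = (1/n) R^(2/3) S^(1/2) = (1/0.015) × 0.7129^(2/3) × 0.0025^(1/2) = 2.66 m/s.

V = 2.66 m/s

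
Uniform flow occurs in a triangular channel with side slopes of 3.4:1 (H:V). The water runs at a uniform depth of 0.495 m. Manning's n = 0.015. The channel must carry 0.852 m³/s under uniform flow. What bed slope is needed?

S = 0.0016

For a triangular section with side slope z = 3.4: A = zy² = 3.4×0.495² = 0.8331 m²; P = 2y√(1+z²) = 2×0.495×3.544 = 3.509 m.
Hydraulic radius R = A/P = 0.8331/3.509 = 0.2374 m.
From Manning's equation, S = [nQ / (1 A R^(2/3))]² = [0.015 × 0.852 / (1 × 0.8331 × 0.2374^(2/3))]² = 0.0016.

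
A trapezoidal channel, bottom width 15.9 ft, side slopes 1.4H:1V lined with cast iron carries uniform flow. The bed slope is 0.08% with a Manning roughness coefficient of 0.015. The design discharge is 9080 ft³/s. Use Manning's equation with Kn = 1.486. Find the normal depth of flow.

Manning's equation rearranged: A R^(2/3) = nQ / (1.486·√S) = 0.015 × 9080 / (1.486 × √0.0008) = 3241.
Trying y = 20.6 ft: A R^(2/3) = 4453 — high.
Trying y = 17.8 ft: A R^(2/3) = 3240 — ≈ 3241.

y_n = 17.8 ft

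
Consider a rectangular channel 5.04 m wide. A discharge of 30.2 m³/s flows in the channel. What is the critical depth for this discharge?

y_c = 1.54 m

For a rectangular channel, critical depth y_c = (q²/g)^(1/3) where q = Q/b = 30.2/5.04 = 5.992 m²/s.
So y_c = (5.992²/9.81)^(1/3) = 1.54 m.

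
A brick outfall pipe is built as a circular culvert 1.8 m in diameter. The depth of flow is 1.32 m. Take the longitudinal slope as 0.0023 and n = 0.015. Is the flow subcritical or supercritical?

subcritical

For a circular section of diameter D = 1.8 m at depth y = 1.32 m, the central angle is θ = 2 arccos(1 − 2y/D) = 4.113 rad. Then A = (D²/8)(θ − sin θ) = 2 m² and P = Dθ/2 = 3.701 m.
Hydraulic radius R = A/P = 2/3.701 = 0.5403 m.
V = (1/n) R^(2/3) √S = (1/0.015) × 0.5403^(2/3) × √0.0023 = 2.121 m/s. Hydraulic depth D_h = A/T = 2/1.592 = 1.256 m.
Froude number Fr = V/√(g·D_h) = 2.121/√(9.81×1.256) = 0.604, which is less than 1, so the flow is subcritical.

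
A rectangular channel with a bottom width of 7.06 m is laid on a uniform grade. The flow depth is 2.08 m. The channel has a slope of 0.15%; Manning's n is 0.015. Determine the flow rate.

Flow area A = b·y = 7.06 × 2.08 = 14.68 m². Wetted perimeter P = b + 2y = 7.06 + 2×2.08 = 11.22 m.
Hydraulic radius R = A/P = 14.68/11.22 = 1.309 m.
Manning's equation: Q = (1/n) A R^(2/3) S^(1/2) = (1/0.015) × 14.68 × 1.309^(2/3) × 0.0015^(1/2) = 45.4 m³/s.

Q = 45.4 m³/s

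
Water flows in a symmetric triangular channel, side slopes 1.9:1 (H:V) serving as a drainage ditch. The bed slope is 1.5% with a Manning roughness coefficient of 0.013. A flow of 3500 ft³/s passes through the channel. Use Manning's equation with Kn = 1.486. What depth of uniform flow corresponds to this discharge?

Manning's equation rearranged: A R^(2/3) = nQ / (1.486·√S) = 0.013 × 3500 / (1.486 × √0.015) = 250.
At y = 6.8 ft: A R^(2/3) = 183.1 — low.
At y = 9.14 ft: A R^(2/3) = 402.9 — high.
At y = 7.64 ft: A R^(2/3) = 249.8 — close enough.

y_n = 7.64 ft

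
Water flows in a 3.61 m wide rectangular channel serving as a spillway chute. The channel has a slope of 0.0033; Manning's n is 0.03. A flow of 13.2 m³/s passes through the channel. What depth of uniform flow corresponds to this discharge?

Manning's equation rearranged: A R^(2/3) = nQ / (1·√S) = 0.03 × 13.2 / (√0.0033) = 6.893.
At y = 1.37 m: A R^(2/3) = 4.187 — too small.
At y = 2.41 m: A R^(2/3) = 8.885 — too large.
At y = 1.98 m: A R^(2/3) = 6.879 — close enough.

y_n = 1.98 m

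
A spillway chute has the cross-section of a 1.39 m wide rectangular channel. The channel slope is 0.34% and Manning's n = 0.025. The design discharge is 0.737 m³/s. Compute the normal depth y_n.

y_n = 0.513 m

Manning's equation rearranged: A R^(2/3) = nQ / (1·√S) = 0.025 × 0.737 / (√0.0034) = 0.316.
At y = 0.361 m: A R^(2/3) = 0.1925 — low.
At y = 0.513 m: A R^(2/3) = 0.3161 — ≈ 0.316.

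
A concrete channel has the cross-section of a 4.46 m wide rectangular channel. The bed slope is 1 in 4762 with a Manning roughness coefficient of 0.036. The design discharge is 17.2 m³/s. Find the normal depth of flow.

Manning's equation rearranged: A R^(2/3) = nQ / (1·√S) = 0.036 × 17.2 / (√0.00021) = 42.73.
Try y = 5.27 m: A R^(2/3) = 31.71 — too small.
Try y = 8.09 m: A R^(2/3) = 52.36 — too large.
Try y = 6.78 m: A R^(2/3) = 42.7 — matches.

y_n = 6.78 m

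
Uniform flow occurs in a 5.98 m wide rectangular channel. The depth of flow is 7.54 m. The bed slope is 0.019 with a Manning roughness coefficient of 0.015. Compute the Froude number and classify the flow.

Flow area A = b·y = 5.98 × 7.54 = 45.09 m². Wetted perimeter P = b + 2y = 5.98 + 2×7.54 = 21.06 m.
Hydraulic radius R = A/P = 45.09/21.06 = 2.141 m.
V = (1/n) R^(2/3) √S = (1/0.015) × 2.141^(2/3) × √0.019 = 15.26 m/s. Hydraulic depth D_h = A/T = 45.09/5.98 = 7.54 m.
Froude number Fr = V/√(g·D_h) = 15.26/√(9.81×7.54) = 1.77, which is greater than 1, so the flow is supercritical.

supercritical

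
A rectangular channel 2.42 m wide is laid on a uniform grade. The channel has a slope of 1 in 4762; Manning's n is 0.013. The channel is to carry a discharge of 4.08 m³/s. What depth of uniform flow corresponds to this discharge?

y_n = 1.86 m

Manning's equation rearranged: A R^(2/3) = nQ / (1·√S) = 0.013 × 4.08 / (√0.00021) = 3.66.
Trying y = 2.07 m: A R^(2/3) = 4.185 — high.
Trying y = 1.53 m: A R^(2/3) = 2.851 — low.
Trying y = 1.86 m: A R^(2/3) = 3.66 — ≈ 3.66.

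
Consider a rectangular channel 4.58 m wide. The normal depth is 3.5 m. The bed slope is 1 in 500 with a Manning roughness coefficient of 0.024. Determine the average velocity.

V = 2.31 m/s

Flow area A = b·y = 4.58 × 3.5 = 16.03 m². Wetted perimeter P = b + 2y = 4.58 + 2×3.5 = 11.58 m.
Hydraulic radius R = A/P = 16.03/11.58 = 1.384 m.
From Manning's equation, V = (1/n) R^(2/3) S^(1/2) = (1/0.024) × 1.384^(2/3) × 0.002^(1/2) = 2.31 m/s.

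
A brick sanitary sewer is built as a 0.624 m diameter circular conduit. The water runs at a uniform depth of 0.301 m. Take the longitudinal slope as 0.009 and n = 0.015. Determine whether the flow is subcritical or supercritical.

supercritical

For a circular section of diameter D = 0.624 m at depth y = 0.301 m, the central angle is θ = 2 arccos(1 − 2y/D) = 3.071 rad. Then A = (D²/8)(θ − sin θ) = 0.146 m² and P = Dθ/2 = 0.9582 m.
Hydraulic radius R = A/P = 0.146/0.9582 = 0.1524 m.
V = (1/n) R^(2/3) √S = (1/0.015) × 0.1524^(2/3) × √0.009 = 1.805 m/s. Hydraulic depth D_h = A/T = 0.146/0.6236 = 0.2342 m.
Froude number Fr = V/√(g·D_h) = 1.805/√(9.81×0.2342) = 1.19, which is greater than 1, so the flow is supercritical.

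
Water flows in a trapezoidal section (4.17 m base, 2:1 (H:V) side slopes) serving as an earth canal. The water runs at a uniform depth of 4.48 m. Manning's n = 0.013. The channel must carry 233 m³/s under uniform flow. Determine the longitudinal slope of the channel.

With bottom width b = 4.17 m and side slope z = 2: A = (b + zy)y = (4.17 + 2×4.48)×4.48 = 58.82 m²; P = b + 2y√(1+z²) = 4.17 + 2×4.48×2.236 = 24.21 m.
Hydraulic radius R = A/P = 58.82/24.21 = 2.43 m.
From Manning's equation, S = [nQ / (1 A R^(2/3))]² = [0.013 × 233 / (1 × 58.82 × 2.43^(2/3))]² = 0.000812.

S = 0.000812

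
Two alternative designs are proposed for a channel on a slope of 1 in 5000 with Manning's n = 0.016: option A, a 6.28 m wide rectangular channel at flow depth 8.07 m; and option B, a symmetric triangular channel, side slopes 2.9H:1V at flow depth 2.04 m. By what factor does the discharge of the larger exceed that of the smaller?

Channel A: Flow area A = b·y = 6.28 × 8.07 = 50.68 m². Wetted perimeter P = b + 2y = 6.28 + 2×8.07 = 22.42 m. Hydraulic radius R = A/P = 50.68/22.42 = 2.26 m. Q_A = (1/0.016)·50.68·2.26^(2/3)·√0.0002 = 77.15 m³/s.
Channel B: For a triangular section with side slope z = 2.9: A = zy² = 2.9×2.04² = 12.07 m²; P = 2y√(1+z²) = 2×2.04×3.068 = 12.52 m. Hydraulic radius R = A/P = 12.07/12.52 = 0.9643 m. Q_B = (1/0.016)·12.07·0.9643^(2/3)·√0.0002 = 10.41 m³/s.
The larger discharge is 77.15 m³/s and the smaller is 10.41 m³/s; the ratio is 7.41.

7.41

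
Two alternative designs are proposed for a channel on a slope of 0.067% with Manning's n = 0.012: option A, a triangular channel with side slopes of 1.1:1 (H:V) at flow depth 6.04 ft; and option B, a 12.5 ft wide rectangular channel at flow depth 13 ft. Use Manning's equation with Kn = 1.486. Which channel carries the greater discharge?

Channel A: For a triangular section with side slope z = 1.1: A = zy² = 1.1×6.04² = 40.13 ft²; P = 2y√(1+z²) = 2×6.04×1.487 = 17.96 ft. Hydraulic radius R = A/P = 40.13/17.96 = 2.235 ft. Q_A = (1.486/0.012)·40.13·2.235^(2/3)·√0.00067 = 219.9 ft³/s.
Channel B: Flow area A = b·y = 12.5 × 13 = 162.5 ft². Wetted perimeter P = b + 2y = 12.5 + 2×13 = 38.5 ft. Hydraulic radius R = A/P = 162.5/38.5 = 4.221 ft. Q_B = (1.486/0.012)·162.5·4.221^(2/3)·√0.00067 = 1360 ft³/s.
Q_A = 219.9 ft³/s vs Q_B = 1360 ft³/s, so channel B carries more.

channel B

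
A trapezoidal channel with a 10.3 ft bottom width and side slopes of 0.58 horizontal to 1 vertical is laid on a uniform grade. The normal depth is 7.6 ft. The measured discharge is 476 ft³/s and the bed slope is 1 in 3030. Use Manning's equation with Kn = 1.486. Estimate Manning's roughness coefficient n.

n = 0.016

With bottom width b = 10.3 ft and side slope z = 0.58: A = (b + zy)y = (10.3 + 0.58×7.6)×7.6 = 111.8 ft²; P = b + 2y√(1+z²) = 10.3 + 2×7.6×1.156 = 27.87 ft.
Hydraulic radius R = A/P = 111.8/27.87 = 4.011 ft.
Rearranging Manning's equation: n = (1.486/Q) A R^(2/3) S^(1/2) = (1.486/476) × 111.8 × 4.011^(2/3) × √0.00033 = 0.016.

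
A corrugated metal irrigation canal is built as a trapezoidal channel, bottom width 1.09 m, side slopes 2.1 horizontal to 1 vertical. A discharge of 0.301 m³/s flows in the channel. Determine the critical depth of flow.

At critical depth, Q² T / (g A³) = 1, i.e. A³/T = Q²/g = 0.301²/9.81 = 0.009236.
Trying y = 0.216 m: A³/T = 0.01856 — over.
Trying y = 0.153 m: A³/T = 0.005811 — short.
Trying y = 0.176 m: A³/T = 0.009268 — ≈ 0.009236.

y_c = 0.176 m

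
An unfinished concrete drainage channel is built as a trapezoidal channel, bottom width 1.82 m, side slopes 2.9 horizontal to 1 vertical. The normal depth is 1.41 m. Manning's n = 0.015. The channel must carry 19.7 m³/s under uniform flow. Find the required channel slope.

With bottom width b = 1.82 m and side slope z = 2.9: A = (b + zy)y = (1.82 + 2.9×1.41)×1.41 = 8.332 m²; P = b + 2y√(1+z²) = 1.82 + 2×1.41×3.068 = 10.47 m.
Hydraulic radius R = A/P = 8.332/10.47 = 0.7957 m.
From Manning's equation, S = [nQ / (1 A R^(2/3))]² = [0.015 × 19.7 / (1 × 8.332 × 0.7957^(2/3))]² = 0.00171.

S = 0.00171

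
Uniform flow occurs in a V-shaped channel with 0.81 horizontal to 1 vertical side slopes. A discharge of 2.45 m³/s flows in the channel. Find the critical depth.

At critical depth, Q² T / (g A³) = 1, i.e. A³/T = Q²/g = 2.45²/9.81 = 0.6119.
At y = 0.994 m: A³/T = 0.3183 — low.
At y = 1.34 m: A³/T = 1.417 — high.
At y = 1.13 m: A³/T = 0.6044 — ≈ 0.6119.

y_c = 1.13 m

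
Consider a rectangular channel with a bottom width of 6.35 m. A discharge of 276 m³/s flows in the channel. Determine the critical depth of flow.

For a rectangular channel, critical depth y_c = (q²/g)^(1/3) where q = Q/b = 276/6.35 = 43.46 m²/s.
So y_c = (43.46²/9.81)^(1/3) = 5.77 m.

y_c = 5.77 m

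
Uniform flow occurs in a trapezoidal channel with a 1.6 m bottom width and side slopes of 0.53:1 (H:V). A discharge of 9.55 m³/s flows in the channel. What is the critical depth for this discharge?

At critical depth, Q² T / (g A³) = 1, i.e. A³/T = Q²/g = 9.55²/9.81 = 9.297.
Trying y = 1.62 m: A³/T = 19.05 — high.
Trying y = 0.995 m: A³/T = 3.572 — low.
Trying y = 1.32 m: A³/T = 9.326 — close enough.

y_c = 1.32 m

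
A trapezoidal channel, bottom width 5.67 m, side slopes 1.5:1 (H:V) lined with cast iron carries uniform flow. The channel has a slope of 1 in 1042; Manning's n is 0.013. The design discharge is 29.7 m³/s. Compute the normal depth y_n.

y_n = 1.5 m

Manning's equation rearranged: A R^(2/3) = nQ / (1·√S) = 0.013 × 29.7 / (√0.0009597) = 12.46.
Trying y = 1.89 m: A R^(2/3) = 19.02 — over.
Trying y = 1.31 m: A R^(2/3) = 9.749 — short.
Trying y = 1.5 m: A R^(2/3) = 12.45 — matches.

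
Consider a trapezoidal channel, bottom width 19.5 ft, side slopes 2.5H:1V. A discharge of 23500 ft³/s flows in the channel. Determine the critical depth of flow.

At critical depth, Q² T / (g A³) = 1, i.e. A³/T = Q²/g = 23500²/32.2 = 17150000.
At y = 15.4 ft: A³/T = 7384000 — too small.
At y = 21.1 ft: A³/T = 28340000 — too large.
At y = 18.8 ft: A³/T = 17220000 — matches.

y_c = 18.8 ft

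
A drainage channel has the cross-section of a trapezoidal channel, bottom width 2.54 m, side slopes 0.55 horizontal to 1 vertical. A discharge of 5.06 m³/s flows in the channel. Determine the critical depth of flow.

y_c = 0.701 m

At critical depth, Q² T / (g A³) = 1, i.e. A³/T = Q²/g = 5.06²/9.81 = 2.61.
Trying y = 0.871 m: A³/T = 5.198 — over.
Trying y = 0.701 m: A³/T = 2.605 — close enough.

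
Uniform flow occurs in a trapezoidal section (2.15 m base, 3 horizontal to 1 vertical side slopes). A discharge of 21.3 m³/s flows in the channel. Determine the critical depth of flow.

y_c = 1.28 m

At critical depth, Q² T / (g A³) = 1, i.e. A³/T = Q²/g = 21.3²/9.81 = 46.25.
Trying y = 1.62 m: A³/T = 123.4 — too large.
Trying y = 1.06 m: A³/T = 21.19 — too small.
Trying y = 1.28 m: A³/T = 45.85 — ≈ 46.25.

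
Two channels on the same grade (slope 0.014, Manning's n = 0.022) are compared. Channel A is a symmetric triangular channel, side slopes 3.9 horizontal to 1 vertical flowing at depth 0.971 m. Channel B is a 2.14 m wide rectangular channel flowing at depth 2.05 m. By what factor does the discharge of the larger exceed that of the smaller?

1.56

Channel A: For a triangular section with side slope z = 3.9: A = zy² = 3.9×0.971² = 3.677 m²; P = 2y√(1+z²) = 2×0.971×4.026 = 7.819 m. Hydraulic radius R = A/P = 3.677/7.819 = 0.4703 m. Q_A = (1/0.022)·3.677·0.4703^(2/3)·√0.014 = 11.96 m³/s.
Channel B: Flow area A = b·y = 2.14 × 2.05 = 4.387 m². Wetted perimeter P = b + 2y = 2.14 + 2×2.05 = 6.24 m. Hydraulic radius R = A/P = 4.387/6.24 = 0.703 m. Q_B = (1/0.022)·4.387·0.703^(2/3)·√0.014 = 18.66 m³/s.
The larger discharge is 18.66 m³/s and the smaller is 11.96 m³/s; the ratio is 1.56.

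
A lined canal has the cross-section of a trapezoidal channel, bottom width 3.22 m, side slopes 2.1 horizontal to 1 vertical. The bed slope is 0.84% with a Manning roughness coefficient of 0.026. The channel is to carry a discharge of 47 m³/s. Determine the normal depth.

Manning's equation rearranged: A R^(2/3) = nQ / (1·√S) = 0.026 × 47 / (√0.0084) = 13.33.
Try y = 2.22 m: A R^(2/3) = 20.75 — over.
Try y = 1.8 m: A R^(2/3) = 13.32 — ≈ 13.33.

y_n = 1.8 m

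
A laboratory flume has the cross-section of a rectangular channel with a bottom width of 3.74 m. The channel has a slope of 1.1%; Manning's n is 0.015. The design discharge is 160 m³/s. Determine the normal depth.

y_n = 4.98 m

Manning's equation rearranged: A R^(2/3) = nQ / (1·√S) = 0.015 × 160 / (√0.011) = 22.88.
Trying y = 6.22 m: A R^(2/3) = 29.63 — over.
Trying y = 4.45 m: A R^(2/3) = 19.99 — short.
Trying y = 4.98 m: A R^(2/3) = 22.86 — matches.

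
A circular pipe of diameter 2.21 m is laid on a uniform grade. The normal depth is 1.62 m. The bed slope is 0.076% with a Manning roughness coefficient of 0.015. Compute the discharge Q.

For a circular section of diameter D = 2.21 m at depth y = 1.62 m, the central angle is θ = 2 arccos(1 − 2y/D) = 4.111 rad. Then A = (D²/8)(θ − sin θ) = 3.013 m² and P = Dθ/2 = 4.543 m.
Hydraulic radius R = A/P = 3.013/4.543 = 0.6633 m.
Manning's equation: Q = (1/n) A R^(2/3) S^(1/2) = (1/0.015) × 3.013 × 0.6633^(2/3) × 0.00076^(1/2) = 4.21 m³/s.

Q = 4.21 m³/s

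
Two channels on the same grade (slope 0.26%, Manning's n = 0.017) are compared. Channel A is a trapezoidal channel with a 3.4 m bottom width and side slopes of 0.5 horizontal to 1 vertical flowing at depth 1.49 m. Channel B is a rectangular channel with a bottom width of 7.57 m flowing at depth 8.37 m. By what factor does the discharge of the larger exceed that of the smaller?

20.6

Channel A: With bottom width b = 3.4 m and side slope z = 0.5: A = (b + zy)y = (3.4 + 0.5×1.49)×1.49 = 6.176 m²; P = b + 2y√(1+z²) = 3.4 + 2×1.49×1.118 = 6.732 m. Hydraulic radius R = A/P = 6.176/6.732 = 0.9175 m. Q_A = (1/0.017)·6.176·0.9175^(2/3)·√0.0026 = 17.49 m³/s.
Channel B: Flow area A = b·y = 7.57 × 8.37 = 63.36 m². Wetted perimeter P = b + 2y = 7.57 + 2×8.37 = 24.31 m. Hydraulic radius R = A/P = 63.36/24.31 = 2.606 m. Q_B = (1/0.017)·63.36·2.606^(2/3)·√0.0026 = 359.9 m³/s.
The larger discharge is 359.9 m³/s and the smaller is 17.49 m³/s; the ratio is 20.6.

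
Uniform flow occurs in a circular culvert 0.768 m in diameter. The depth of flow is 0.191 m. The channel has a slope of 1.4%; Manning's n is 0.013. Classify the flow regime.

For a circular section of diameter D = 0.768 m at depth y = 0.191 m, the central angle is θ = 2 arccos(1 − 2y/D) = 2.088 rad. Then A = (D²/8)(θ − sin θ) = 0.0899 m² and P = Dθ/2 = 0.8019 m.
Hydraulic radius R = A/P = 0.0899/0.8019 = 0.1121 m.
V = (1/n) R^(2/3) √S = (1/0.013) × 0.1121^(2/3) × √0.014 = 2.116 m/s. Hydraulic depth D_h = A/T = 0.0899/0.6639 = 0.1354 m.
Froude number Fr = V/√(g·D_h) = 2.116/√(9.81×0.1354) = 1.84, which is greater than 1, so the flow is supercritical.

supercritical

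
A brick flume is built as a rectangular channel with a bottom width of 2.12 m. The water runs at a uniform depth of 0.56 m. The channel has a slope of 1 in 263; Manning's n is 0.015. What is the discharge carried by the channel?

Flow area A = b·y = 2.12 × 0.56 = 1.187 m². Wetted perimeter P = b + 2y = 2.12 + 2×0.56 = 3.24 m.
Hydraulic radius R = A/P = 1.187/3.24 = 0.3664 m.
Manning's equation: Q = (1/n) A R^(2/3) S^(1/2) = (1/0.015) × 1.187 × 0.3664^(2/3) × 0.003802^(1/2) = 2.5 m³/s.

Q = 2.5 m³/s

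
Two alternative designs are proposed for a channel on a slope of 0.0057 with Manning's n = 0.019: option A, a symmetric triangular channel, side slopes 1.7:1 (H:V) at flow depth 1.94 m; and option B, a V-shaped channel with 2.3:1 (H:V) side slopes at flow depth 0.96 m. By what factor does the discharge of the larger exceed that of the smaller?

4.63

Channel A: For a triangular section with side slope z = 1.7: A = zy² = 1.7×1.94² = 6.398 m²; P = 2y√(1+z²) = 2×1.94×1.972 = 7.653 m. Hydraulic radius R = A/P = 6.398/7.653 = 0.8361 m. Q_A = (1/0.019)·6.398·0.8361^(2/3)·√0.0057 = 22.56 m³/s.
Channel B: For a triangular section with side slope z = 2.3: A = zy² = 2.3×0.96² = 2.12 m²; P = 2y√(1+z²) = 2×0.96×2.508 = 4.815 m. Hydraulic radius R = A/P = 2.12/4.815 = 0.4402 m. Q_B = (1/0.019)·2.12·0.4402^(2/3)·√0.0057 = 4.874 m³/s.
The larger discharge is 22.56 m³/s and the smaller is 4.874 m³/s; the ratio is 4.63.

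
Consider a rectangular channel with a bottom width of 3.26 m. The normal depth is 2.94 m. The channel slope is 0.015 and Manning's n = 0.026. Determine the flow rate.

Flow area A = b·y = 3.26 × 2.94 = 9.584 m². Wetted perimeter P = b + 2y = 3.26 + 2×2.94 = 9.14 m.
Hydraulic radius R = A/P = 9.584/9.14 = 1.049 m.
Manning's equation: Q = (1/n) A R^(2/3) S^(1/2) = (1/0.026) × 9.584 × 1.049^(2/3) × 0.015^(1/2) = 46.6 m³/s.

Q = 46.6 m³/s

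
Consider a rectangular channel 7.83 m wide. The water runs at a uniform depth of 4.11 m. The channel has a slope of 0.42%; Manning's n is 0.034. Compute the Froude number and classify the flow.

subcritical

Flow area A = b·y = 7.83 × 4.11 = 32.18 m². Wetted perimeter P = b + 2y = 7.83 + 2×4.11 = 16.05 m.
Hydraulic radius R = A/P = 32.18/16.05 = 2.005 m.
V = (1/n) R^(2/3) √S = (1/0.034) × 2.005^(2/3) × √0.0042 = 3.031 m/s. Hydraulic depth D_h = A/T = 32.18/7.83 = 4.11 m.
Froude number Fr = V/√(g·D_h) = 3.031/√(9.81×4.11) = 0.477, which is less than 1, so the flow is subcritical.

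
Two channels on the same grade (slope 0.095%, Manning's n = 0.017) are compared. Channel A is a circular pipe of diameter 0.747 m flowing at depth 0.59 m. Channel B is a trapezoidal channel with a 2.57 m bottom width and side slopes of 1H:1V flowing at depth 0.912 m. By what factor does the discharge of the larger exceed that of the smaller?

16.7

Channel A: For a circular section of diameter D = 0.747 m at depth y = 0.59 m, the central angle is θ = 2 arccos(1 − 2y/D) = 4.378 rad. Then A = (D²/8)(θ − sin θ) = 0.3713 m² and P = Dθ/2 = 1.635 m. Hydraulic radius R = A/P = 0.3713/1.635 = 0.227 m. Q_A = (1/0.017)·0.3713·0.227^(2/3)·√0.00095 = 0.2505 m³/s.
Channel B: With bottom width b = 2.57 m and side slope z = 1: A = (b + zy)y = (2.57 + 1×0.912)×0.912 = 3.176 m²; P = b + 2y√(1+z²) = 2.57 + 2×0.912×1.414 = 5.15 m. Hydraulic radius R = A/P = 3.176/5.15 = 0.6167 m. Q_B = (1/0.017)·3.176·0.6167^(2/3)·√0.00095 = 4.171 m³/s.
The larger discharge is 4.171 m³/s and the smaller is 0.2505 m³/s; the ratio is 16.7.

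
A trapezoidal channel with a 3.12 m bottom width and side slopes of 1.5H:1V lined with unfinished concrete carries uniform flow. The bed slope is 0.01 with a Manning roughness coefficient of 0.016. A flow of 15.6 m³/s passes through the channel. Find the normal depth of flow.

Manning's equation rearranged: A R^(2/3) = nQ / (1·√S) = 0.016 × 15.6 / (√0.01) = 2.496.
Try y = 0.685 m: A R^(2/3) = 1.809 — too small.
Try y = 1.01 m: A R^(2/3) = 3.664 — too large.
Try y = 0.819 m: A R^(2/3) = 2.495 — close enough.

y_n = 0.819 m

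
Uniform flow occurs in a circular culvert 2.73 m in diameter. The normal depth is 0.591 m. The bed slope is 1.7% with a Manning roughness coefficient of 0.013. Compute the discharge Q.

Q = 4.68 m³/s

For a circular section of diameter D = 2.73 m at depth y = 0.591 m, the central angle is θ = 2 arccos(1 − 2y/D) = 1.936 rad. Then A = (D²/8)(θ − sin θ) = 0.9332 m² and P = Dθ/2 = 2.642 m.
Hydraulic radius R = A/P = 0.9332/2.642 = 0.3532 m.
Manning's equation: Q = (1/n) A R^(2/3) S^(1/2) = (1/0.013) × 0.9332 × 0.3532^(2/3) × 0.017^(1/2) = 4.68 m³/s.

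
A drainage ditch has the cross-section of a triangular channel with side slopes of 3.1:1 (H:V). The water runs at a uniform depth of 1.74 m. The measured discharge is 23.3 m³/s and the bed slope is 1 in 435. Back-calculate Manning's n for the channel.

n = 0.017

For a triangular section with side slope z = 3.1: A = zy² = 3.1×1.74² = 9.386 m²; P = 2y√(1+z²) = 2×1.74×3.257 = 11.34 m.
Hydraulic radius R = A/P = 9.386/11.34 = 0.828 m.
Rearranging Manning's equation: n = (1/Q) A R^(2/3) S^(1/2) = (1/23.3) × 9.386 × 0.828^(2/3) × √0.002299 = 0.017.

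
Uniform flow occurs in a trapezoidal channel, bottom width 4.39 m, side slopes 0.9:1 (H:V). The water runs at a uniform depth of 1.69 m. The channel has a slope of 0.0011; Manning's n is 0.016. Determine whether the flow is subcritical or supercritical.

With bottom width b = 4.39 m and side slope z = 0.9: A = (b + zy)y = (4.39 + 0.9×1.69)×1.69 = 9.99 m²; P = b + 2y√(1+z²) = 4.39 + 2×1.69×1.345 = 8.937 m.
Hydraulic radius R = A/P = 9.99/8.937 = 1.118 m.
V = (1/n) R^(2/3) √S = (1/0.016) × 1.118^(2/3) × √0.0011 = 2.233 m/s. Hydraulic depth D_h = A/T = 9.99/7.432 = 1.344 m.
Froude number Fr = V/√(g·D_h) = 2.233/√(9.81×1.344) = 0.615, which is less than 1, so the flow is subcritical.

subcritical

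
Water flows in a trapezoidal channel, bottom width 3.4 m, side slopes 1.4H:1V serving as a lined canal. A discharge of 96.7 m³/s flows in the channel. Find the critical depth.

At critical depth, Q² T / (g A³) = 1, i.e. A³/T = Q²/g = 96.7²/9.81 = 953.2.
At y = 2.05 m: A³/T = 232.3 — too small.
At y = 3.46 m: A³/T = 1773 — too large.
At y = 2.96 m: A³/T = 952.7 — ≈ 953.2.

y_c = 2.96 m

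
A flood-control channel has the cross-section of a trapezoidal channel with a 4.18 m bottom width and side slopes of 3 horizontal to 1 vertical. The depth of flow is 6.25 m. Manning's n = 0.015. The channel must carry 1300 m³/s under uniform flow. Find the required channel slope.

With bottom width b = 4.18 m and side slope z = 3: A = (b + zy)y = (4.18 + 3×6.25)×6.25 = 143.3 m²; P = b + 2y√(1+z²) = 4.18 + 2×6.25×3.162 = 43.71 m.
Hydraulic radius R = A/P = 143.3/43.71 = 3.279 m.
From Manning's equation, S = [nQ / (1 A R^(2/3))]² = [0.015 × 1300 / (1 × 143.3 × 3.279^(2/3))]² = 0.0038.

S = 0.0038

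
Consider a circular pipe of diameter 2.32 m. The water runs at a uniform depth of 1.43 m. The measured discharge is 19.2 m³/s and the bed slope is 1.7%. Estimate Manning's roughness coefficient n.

For a circular section of diameter D = 2.32 m at depth y = 1.43 m, the central angle is θ = 2 arccos(1 − 2y/D) = 3.611 rad. Then A = (D²/8)(θ − sin θ) = 2.734 m² and P = Dθ/2 = 4.189 m.
Hydraulic radius R = A/P = 2.734/4.189 = 0.6527 m.
Rearranging Manning's equation: n = (1/Q) A R^(2/3) S^(1/2) = (1/19.2) × 2.734 × 0.6527^(2/3) × √0.017 = 0.014.

n = 0.014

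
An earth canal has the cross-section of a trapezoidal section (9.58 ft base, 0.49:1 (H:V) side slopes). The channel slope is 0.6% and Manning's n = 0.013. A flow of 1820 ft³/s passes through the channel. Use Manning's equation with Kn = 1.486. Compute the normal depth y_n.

y_n = 6.82 ft

Manning's equation rearranged: A R^(2/3) = nQ / (1.486·√S) = 0.013 × 1820 / (1.486 × √0.006) = 205.6.
Trying y = 5.77 ft: A R^(2/3) = 155.2 — low.
Trying y = 8.44 ft: A R^(2/3) = 295.5 — high.
Trying y = 6.82 ft: A R^(2/3) = 205.4 — ≈ 205.6.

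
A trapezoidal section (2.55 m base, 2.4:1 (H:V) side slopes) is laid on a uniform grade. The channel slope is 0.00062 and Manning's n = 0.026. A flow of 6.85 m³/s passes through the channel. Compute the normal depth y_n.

Manning's equation rearranged: A R^(2/3) = nQ / (1·√S) = 0.026 × 6.85 / (√0.00062) = 7.153.
Try y = 1.21 m: A R^(2/3) = 5.43 — too small.
Try y = 1.38 m: A R^(2/3) = 7.155 — close enough.

y_n = 1.38 m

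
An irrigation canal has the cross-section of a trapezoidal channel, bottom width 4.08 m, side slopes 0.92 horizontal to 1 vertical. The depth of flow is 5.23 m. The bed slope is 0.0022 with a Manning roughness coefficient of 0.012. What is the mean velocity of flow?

With bottom width b = 4.08 m and side slope z = 0.92: A = (b + zy)y = (4.08 + 0.92×5.23)×5.23 = 46.5 m²; P = b + 2y√(1+z²) = 4.08 + 2×5.23×1.359 = 18.29 m.
Hydraulic radius R = A/P = 46.5/18.29 = 2.542 m.
From Manning's equation, V = (1/n) R^(2/3) S^(1/2) = (1/0.012) × 2.542^(2/3) × 0.0022^(1/2) = 7.28 m/s.

V = 7.28 m/s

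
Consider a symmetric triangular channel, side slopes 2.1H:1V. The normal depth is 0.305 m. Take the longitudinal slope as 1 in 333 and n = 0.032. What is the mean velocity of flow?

V = 0.457 m/s

For a triangular section with side slope z = 2.1: A = zy² = 2.1×0.305² = 0.1954 m²; P = 2y√(1+z²) = 2×0.305×2.326 = 1.419 m.
Hydraulic radius R = A/P = 0.1954/1.419 = 0.1377 m.
From Manning's equation, V = (1/n) R^(2/3) S^(1/2) = (1/0.032) × 0.1377^(2/3) × 0.003003^(1/2) = 0.457 m/s.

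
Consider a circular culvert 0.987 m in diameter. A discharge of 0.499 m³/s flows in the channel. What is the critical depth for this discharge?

y_c = 0.4 m

At critical depth, Q² T / (g A³) = 1, i.e. A³/T = Q²/g = 0.499²/9.81 = 0.02538.
At y = 0.336 m: A³/T = 0.01297 — too small.
At y = 0.465 m: A³/T = 0.04519 — too large.
At y = 0.4 m: A³/T = 0.02538 — ≈ 0.02538.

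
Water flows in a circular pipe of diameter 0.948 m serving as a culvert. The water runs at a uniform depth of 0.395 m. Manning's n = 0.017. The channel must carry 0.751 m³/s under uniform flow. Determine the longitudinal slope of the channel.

S = 0.0169

For a circular section of diameter D = 0.948 m at depth y = 0.395 m, the central angle is θ = 2 arccos(1 − 2y/D) = 2.807 rad. Then A = (D²/8)(θ − sin θ) = 0.2784 m² and P = Dθ/2 = 1.33 m.
Hydraulic radius R = A/P = 0.2784/1.33 = 0.2092 m.
From Manning's equation, S = [nQ / (1 A R^(2/3))]² = [0.017 × 0.751 / (1 × 0.2784 × 0.2092^(2/3))]² = 0.0169.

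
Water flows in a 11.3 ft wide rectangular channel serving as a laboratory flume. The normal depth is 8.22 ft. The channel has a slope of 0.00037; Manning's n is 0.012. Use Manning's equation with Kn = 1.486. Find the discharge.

Q = 495 ft³/s

Flow area A = b·y = 11.3 × 8.22 = 92.89 ft². Wetted perimeter P = b + 2y = 11.3 + 2×8.22 = 27.74 ft.
Hydraulic radius R = A/P = 92.89/27.74 = 3.348 ft.
Manning's equation: Q = (1.486/n) A R^(2/3) S^(1/2) = (1.486/0.012) × 92.89 × 3.348^(2/3) × 0.00037^(1/2) = 495 ft³/s.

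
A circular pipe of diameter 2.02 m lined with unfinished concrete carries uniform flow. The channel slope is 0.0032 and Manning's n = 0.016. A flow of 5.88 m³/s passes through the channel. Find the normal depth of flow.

y_n = 1.39 m

Manning's equation rearranged: A R^(2/3) = nQ / (1·√S) = 0.016 × 5.88 / (√0.0032) = 1.663.
Try y = 1.53 m: A R^(2/3) = 1.874 — too large.
Try y = 0.978 m: A R^(2/3) = 0.9617 — too small.
Try y = 1.39 m: A R^(2/3) = 1.663 — matches.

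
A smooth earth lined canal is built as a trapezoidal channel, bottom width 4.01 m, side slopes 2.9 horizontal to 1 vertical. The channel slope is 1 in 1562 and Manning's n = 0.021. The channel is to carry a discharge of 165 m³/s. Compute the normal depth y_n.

Manning's equation rearranged: A R^(2/3) = nQ / (1·√S) = 0.021 × 165 / (√0.0006402) = 136.9.
Try y = 3.61 m: A R^(2/3) = 82.92 — low.
Try y = 4.88 m: A R^(2/3) = 168 — high.
Try y = 4.48 m: A R^(2/3) = 137.2 — ≈ 136.9.

y_n = 4.48 m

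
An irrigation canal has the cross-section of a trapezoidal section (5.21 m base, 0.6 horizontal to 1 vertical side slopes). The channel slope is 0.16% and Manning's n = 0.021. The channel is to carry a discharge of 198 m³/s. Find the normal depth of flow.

Manning's equation rearranged: A R^(2/3) = nQ / (1·√S) = 0.021 × 198 / (√0.0016) = 104.
Try y = 4.85 m: A R^(2/3) = 70.27 — too small.
Try y = 7.16 m: A R^(2/3) = 144.9 — too large.
Try y = 6 m: A R^(2/3) = 103.8 — close enough.

y_n = 6 m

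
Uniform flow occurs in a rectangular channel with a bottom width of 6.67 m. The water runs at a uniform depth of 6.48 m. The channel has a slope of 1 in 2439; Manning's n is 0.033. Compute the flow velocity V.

Flow area A = b·y = 6.67 × 6.48 = 43.22 m². Wetted perimeter P = b + 2y = 6.67 + 2×6.48 = 19.63 m.
Hydraulic radius R = A/P = 43.22/19.63 = 2.202 m.
From Manning's equation, V = (1/n) R^(2/3) S^(1/2) = (1/0.033) × 2.202^(2/3) × 0.00041^(1/2) = 1.04 m/s.

V = 1.04 m/s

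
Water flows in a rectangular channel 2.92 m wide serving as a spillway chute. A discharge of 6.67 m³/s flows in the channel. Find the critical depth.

For a rectangular channel, critical depth y_c = (q²/g)^(1/3) where q = Q/b = 6.67/2.92 = 2.284 m²/s.
So y_c = (2.284²/9.81)^(1/3) = 0.81 m.

y_c = 0.81 m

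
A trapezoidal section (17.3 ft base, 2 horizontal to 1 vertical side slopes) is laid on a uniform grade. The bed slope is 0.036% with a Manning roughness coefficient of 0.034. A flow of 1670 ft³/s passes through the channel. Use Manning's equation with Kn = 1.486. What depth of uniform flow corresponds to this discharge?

y_n = 12.6 ft

Manning's equation rearranged: A R^(2/3) = nQ / (1.486·√S) = 0.034 × 1670 / (1.486 × √0.00036) = 2014.
Trying y = 9.59 ft: A R^(2/3) = 1131 — too small.
Trying y = 14.9 ft: A R^(2/3) = 2891 — too large.
Trying y = 12.6 ft: A R^(2/3) = 2010 — matches.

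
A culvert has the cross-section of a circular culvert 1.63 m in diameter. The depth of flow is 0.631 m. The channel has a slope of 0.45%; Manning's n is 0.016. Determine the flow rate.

For a circular section of diameter D = 1.63 m at depth y = 0.631 m, the central angle is θ = 2 arccos(1 − 2y/D) = 2.686 rad. Then A = (D²/8)(θ − sin θ) = 0.746 m² and P = Dθ/2 = 2.189 m.
Hydraulic radius R = A/P = 0.746/2.189 = 0.3408 m.
Manning's equation: Q = (1/n) A R^(2/3) S^(1/2) = (1/0.016) × 0.746 × 0.3408^(2/3) × 0.0045^(1/2) = 1.53 m³/s.

Q = 1.53 m³/s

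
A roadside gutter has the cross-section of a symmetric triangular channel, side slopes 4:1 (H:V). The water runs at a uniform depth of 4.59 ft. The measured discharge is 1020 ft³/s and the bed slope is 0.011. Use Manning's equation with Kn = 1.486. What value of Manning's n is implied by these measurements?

n = 0.022

For a triangular section with side slope z = 4: A = zy² = 4×4.59² = 84.27 ft²; P = 2y√(1+z²) = 2×4.59×4.123 = 37.85 ft.
Hydraulic radius R = A/P = 84.27/37.85 = 2.226 ft.
Rearranging Manning's equation: n = (1.486/Q) A R^(2/3) S^(1/2) = (1.486/1020) × 84.27 × 2.226^(2/3) × √0.011 = 0.022.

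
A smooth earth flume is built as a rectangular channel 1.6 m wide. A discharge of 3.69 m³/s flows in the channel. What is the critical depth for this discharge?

y_c = 0.815 m

For a rectangular channel, critical depth y_c = (q²/g)^(1/3) where q = Q/b = 3.69/1.6 = 2.306 m²/s.
So y_c = (2.306²/9.81)^(1/3) = 0.815 m.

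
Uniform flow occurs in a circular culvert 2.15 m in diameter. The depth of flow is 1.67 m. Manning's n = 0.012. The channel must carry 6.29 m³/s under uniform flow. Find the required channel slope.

For a circular section of diameter D = 2.15 m at depth y = 1.67 m, the central angle is θ = 2 arccos(1 − 2y/D) = 4.315 rad. Then A = (D²/8)(θ − sin θ) = 3.026 m² and P = Dθ/2 = 4.638 m.
Hydraulic radius R = A/P = 3.026/4.638 = 0.6524 m.
From Manning's equation, S = [nQ / (1 A R^(2/3))]² = [0.012 × 6.29 / (1 × 3.026 × 0.6524^(2/3))]² = 0.0011.

S = 0.0011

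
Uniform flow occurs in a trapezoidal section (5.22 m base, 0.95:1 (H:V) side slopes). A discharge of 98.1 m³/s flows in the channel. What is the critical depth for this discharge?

y_c = 2.77 m

At critical depth, Q² T / (g A³) = 1, i.e. A³/T = Q²/g = 98.1²/9.81 = 981.
Try y = 2.04 m: A³/T = 342.3 — too small.
Try y = 2.77 m: A³/T = 981.3 — close enough.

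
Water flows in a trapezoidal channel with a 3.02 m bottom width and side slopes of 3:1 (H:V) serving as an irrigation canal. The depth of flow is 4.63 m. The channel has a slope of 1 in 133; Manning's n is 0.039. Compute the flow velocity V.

V = 4.01 m/s

With bottom width b = 3.02 m and side slope z = 3: A = (b + zy)y = (3.02 + 3×4.63)×4.63 = 78.29 m²; P = b + 2y√(1+z²) = 3.02 + 2×4.63×3.162 = 32.3 m.
Hydraulic radius R = A/P = 78.29/32.3 = 2.424 m.
From Manning's equation, V = (1/n) R^(2/3) S^(1/2) = (1/0.039) × 2.424^(2/3) × 0.007519^(1/2) = 4.01 m/s.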